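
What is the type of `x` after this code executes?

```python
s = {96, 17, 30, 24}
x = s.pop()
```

Popping from set[int] returns int

int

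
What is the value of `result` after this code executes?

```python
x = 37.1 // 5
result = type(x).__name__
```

x is float; result = 'float'

'float'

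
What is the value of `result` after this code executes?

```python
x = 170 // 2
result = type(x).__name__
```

x is int; result = 'int'

'int'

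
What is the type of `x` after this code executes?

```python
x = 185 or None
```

'or' returns first truthy value

int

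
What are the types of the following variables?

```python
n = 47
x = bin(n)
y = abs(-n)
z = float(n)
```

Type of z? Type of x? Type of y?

float() returns float; bin() returns str; abs() of int returns int

float, str, int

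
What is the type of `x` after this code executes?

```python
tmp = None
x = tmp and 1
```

'and' returns first falsy value (None)

NoneType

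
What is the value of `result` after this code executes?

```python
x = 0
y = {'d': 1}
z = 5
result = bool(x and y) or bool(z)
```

x = 0; y = {'d': 1}; z = 5; result = True

True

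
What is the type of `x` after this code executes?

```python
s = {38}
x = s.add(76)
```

set.add() returns None (mutates in place)

NoneType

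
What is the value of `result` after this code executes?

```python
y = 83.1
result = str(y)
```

y = 83.1; result = '83.1'

'83.1'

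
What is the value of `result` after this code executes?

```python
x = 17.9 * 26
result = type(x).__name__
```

x is float; result = 'float'

'float'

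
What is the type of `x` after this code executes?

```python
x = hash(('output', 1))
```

hash() returns int

int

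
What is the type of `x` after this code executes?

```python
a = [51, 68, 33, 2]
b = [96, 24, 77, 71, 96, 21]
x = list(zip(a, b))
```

list(zip()) returns a list of tuples

list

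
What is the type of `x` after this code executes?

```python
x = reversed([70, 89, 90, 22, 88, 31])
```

reversed() on a list returns list_reverseiterator

list_reverseiterator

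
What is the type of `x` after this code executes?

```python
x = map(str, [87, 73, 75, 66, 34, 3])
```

map() returns a map object

map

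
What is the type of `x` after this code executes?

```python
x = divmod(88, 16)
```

divmod() returns tuple of (quotient, remainder)

tuple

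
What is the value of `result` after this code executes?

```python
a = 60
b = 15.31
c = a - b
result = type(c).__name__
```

a is int; b is float; c is float; result = 'float'

'float'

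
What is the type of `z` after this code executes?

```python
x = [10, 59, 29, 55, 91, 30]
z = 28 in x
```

'in' operator returns bool

bool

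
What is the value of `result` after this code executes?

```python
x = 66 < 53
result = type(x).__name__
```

x is bool; result = 'bool'

'bool'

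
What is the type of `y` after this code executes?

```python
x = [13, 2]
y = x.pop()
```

list.pop() returns the popped element

int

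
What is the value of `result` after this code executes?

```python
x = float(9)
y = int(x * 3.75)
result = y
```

x = 9.0; y = 33; result = 33

33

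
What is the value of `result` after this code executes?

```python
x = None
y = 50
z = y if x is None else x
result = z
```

x = None; y = 50; z = 50; result = 50

50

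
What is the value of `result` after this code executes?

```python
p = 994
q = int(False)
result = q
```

p = 994; q = 0; result = 0

0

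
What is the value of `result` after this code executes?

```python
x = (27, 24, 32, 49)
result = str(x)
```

x = (27, 24, 32, 49); result = '(27, 24, 32, 49)'

'(27, 24, 32, 49)'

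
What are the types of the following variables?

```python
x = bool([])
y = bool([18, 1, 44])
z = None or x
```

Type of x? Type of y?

bool() returns bool; bool() returns bool

bool, bool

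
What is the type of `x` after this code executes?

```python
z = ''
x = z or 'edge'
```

'or' returns first truthy value (str)

str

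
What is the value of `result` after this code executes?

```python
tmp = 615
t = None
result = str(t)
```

tmp = 615; t = None; result = 'None'

'None'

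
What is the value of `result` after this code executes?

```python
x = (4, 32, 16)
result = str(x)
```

x = (4, 32, 16); result = '(4, 32, 16)'

'(4, 32, 16)'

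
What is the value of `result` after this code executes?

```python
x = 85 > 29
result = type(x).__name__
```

x is bool; result = 'bool'

'bool'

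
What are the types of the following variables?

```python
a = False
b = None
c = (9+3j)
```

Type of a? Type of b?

a is assigned the constant False, which has type bool; b is assigned None, whose type is NoneType

bool, NoneType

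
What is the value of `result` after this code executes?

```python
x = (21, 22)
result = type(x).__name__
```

x is tuple; result = 'tuple'

'tuple'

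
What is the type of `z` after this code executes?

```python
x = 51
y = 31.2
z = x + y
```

int + float = float

float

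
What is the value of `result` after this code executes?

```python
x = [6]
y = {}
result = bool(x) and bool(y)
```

x = [6]; y = {}; result = False

False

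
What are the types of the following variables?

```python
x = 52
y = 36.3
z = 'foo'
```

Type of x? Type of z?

x is assigned a bare integer (no decimal point), so it is an int; z is assigned a quoted string literal, so it is a str

int, str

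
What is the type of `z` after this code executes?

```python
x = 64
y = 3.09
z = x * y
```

int * float = float

float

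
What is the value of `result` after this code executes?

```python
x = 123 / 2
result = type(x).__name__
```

x is float; result = 'float'

'float'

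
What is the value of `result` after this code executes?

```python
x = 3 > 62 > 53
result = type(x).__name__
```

x is bool; result = 'bool'

'bool'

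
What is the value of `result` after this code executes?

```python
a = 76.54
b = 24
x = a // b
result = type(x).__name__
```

a is float; b is int; x is float; result = 'float'

'float'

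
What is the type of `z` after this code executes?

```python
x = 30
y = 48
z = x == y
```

Equality comparison returns bool

bool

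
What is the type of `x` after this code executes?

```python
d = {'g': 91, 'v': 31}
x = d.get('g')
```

dict.get() returns value type when found

int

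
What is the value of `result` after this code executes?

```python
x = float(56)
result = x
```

x = 56.0; result = 56.0

56.0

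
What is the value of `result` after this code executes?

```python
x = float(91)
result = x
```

x = 91.0; result = 91.0

91.0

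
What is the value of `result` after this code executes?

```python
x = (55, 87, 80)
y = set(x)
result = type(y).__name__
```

x is tuple; y is set; result = 'set'

'set'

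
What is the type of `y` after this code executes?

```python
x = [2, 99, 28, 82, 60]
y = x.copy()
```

list.copy() returns list

list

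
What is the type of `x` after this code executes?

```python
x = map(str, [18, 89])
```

map() returns a map object

map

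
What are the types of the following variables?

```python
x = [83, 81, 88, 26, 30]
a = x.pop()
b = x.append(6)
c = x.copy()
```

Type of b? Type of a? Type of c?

append() returns None; pop() returns element; copy() returns list

NoneType, int, list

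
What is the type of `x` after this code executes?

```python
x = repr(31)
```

repr() returns str

str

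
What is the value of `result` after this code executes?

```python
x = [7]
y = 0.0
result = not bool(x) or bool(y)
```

x = [7]; y = 0.0; result = False

False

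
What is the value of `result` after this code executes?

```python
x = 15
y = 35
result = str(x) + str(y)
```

x = 15; y = 35; result = '1535'

'1535'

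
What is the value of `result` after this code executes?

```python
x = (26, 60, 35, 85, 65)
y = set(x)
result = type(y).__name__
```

x is tuple; y is set; result = 'set'

'set'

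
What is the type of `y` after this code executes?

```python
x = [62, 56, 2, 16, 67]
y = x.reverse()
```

list.reverse() returns None

NoneType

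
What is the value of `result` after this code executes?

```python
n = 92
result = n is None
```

n = 92; result = False

False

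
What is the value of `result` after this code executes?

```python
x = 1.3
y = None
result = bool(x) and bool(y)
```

x = 1.3; y = None; result = False

False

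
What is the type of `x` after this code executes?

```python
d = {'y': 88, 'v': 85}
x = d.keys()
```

.keys() returns dict_keys view

dict_keys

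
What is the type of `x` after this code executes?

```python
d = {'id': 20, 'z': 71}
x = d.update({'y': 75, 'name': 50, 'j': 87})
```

dict.update() returns None

NoneType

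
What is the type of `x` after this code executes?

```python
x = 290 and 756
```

'and' with truthy values returns last operand (int)

int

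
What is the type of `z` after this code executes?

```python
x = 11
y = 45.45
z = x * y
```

int * float = float

float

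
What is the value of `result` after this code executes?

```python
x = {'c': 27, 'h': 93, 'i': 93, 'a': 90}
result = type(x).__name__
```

x is dict; result = 'dict'

'dict'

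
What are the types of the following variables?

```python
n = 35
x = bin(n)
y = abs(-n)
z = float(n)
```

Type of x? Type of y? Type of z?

bin() returns str; abs() of int returns int; float() returns float

str, int, float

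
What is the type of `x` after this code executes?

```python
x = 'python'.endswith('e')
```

str.endswith() returns bool

bool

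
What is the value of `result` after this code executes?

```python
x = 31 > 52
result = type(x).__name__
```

x is bool; result = 'bool'

'bool'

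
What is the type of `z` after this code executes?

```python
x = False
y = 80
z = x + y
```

bool + int = int (bool is subclass of int)

int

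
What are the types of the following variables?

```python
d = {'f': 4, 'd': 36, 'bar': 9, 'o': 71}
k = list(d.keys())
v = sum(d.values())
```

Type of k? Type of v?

list() converts to list; sum of ints is int

list, int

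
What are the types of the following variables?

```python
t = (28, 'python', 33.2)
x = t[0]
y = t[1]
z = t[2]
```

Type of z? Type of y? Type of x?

tuple[2] is float; tuple[1] is str; tuple[0] is int

float, str, int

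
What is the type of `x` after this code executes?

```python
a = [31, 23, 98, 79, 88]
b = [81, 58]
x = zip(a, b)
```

zip() returns a zip object

zip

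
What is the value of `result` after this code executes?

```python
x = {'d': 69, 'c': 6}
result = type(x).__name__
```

x is dict; result = 'dict'

'dict'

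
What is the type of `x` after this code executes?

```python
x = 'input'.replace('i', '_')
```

str.replace() returns str

str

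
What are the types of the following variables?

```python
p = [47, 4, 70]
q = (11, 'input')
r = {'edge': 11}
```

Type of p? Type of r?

p is assigned a list literal (square brackets); r is assigned a dict literal ({key: value})

list, dict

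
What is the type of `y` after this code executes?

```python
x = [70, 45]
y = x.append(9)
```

list.append() returns None (mutates in place)

NoneType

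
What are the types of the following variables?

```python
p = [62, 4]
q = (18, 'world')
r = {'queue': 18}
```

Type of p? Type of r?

p is assigned a list literal (square brackets); r is assigned a dict literal ({key: value})

list, dict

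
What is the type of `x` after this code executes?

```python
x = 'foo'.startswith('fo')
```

str.startswith() returns bool

bool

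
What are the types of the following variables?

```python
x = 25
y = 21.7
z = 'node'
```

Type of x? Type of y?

x is assigned a bare integer (no decimal point), so it is an int; y is assigned a number with a decimal point, so it is a float

int, float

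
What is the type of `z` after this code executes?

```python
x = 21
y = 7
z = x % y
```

int % int = int

int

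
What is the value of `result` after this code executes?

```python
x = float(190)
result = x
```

x = 190.0; result = 190.0

190.0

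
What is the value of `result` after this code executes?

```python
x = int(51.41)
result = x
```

x = 51; result = 51

51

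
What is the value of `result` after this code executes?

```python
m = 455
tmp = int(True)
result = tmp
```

m = 455; tmp = 1; result = 1

1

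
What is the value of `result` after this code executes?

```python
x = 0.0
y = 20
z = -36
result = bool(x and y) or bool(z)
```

x = 0.0; y = 20; z = -36; result = True

True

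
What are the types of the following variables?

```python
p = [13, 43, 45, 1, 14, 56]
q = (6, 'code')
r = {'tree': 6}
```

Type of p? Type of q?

p is assigned a list literal (square brackets); q is assigned a tuple (parenthesized, comma-separated values)

list, tuple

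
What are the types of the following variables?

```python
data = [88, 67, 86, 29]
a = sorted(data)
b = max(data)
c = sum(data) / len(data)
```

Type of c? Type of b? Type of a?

int / int = float; max of ints returns int; sorted() returns list

float, int, list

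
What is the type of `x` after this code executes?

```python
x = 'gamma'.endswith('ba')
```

str.endswith() returns bool

bool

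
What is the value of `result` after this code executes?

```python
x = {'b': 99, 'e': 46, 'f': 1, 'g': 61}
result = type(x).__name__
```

x is dict; result = 'dict'

'dict'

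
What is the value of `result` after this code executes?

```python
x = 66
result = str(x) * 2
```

x = 66; result = '6666'

'6666'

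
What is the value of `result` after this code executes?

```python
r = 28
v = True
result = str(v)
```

r = 28; v = True; result = 'True'

'True'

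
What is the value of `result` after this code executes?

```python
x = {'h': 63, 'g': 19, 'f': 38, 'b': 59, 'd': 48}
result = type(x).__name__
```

x is dict; result = 'dict'

'dict'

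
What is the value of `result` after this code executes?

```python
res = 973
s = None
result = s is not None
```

res = 973; s = None; result = False

False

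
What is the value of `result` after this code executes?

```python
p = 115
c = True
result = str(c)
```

p = 115; c = True; result = 'True'

'True'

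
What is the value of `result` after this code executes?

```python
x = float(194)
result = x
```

x = 194.0; result = 194.0

194.0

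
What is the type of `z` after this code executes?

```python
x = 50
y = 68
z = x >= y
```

Comparison returns bool

bool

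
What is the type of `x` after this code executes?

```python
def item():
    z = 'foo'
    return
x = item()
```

Bare return returns None

NoneType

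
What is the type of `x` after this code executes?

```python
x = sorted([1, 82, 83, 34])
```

sorted() always returns list

list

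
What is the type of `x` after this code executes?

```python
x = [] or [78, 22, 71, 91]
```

'or' returns first truthy value (list)

list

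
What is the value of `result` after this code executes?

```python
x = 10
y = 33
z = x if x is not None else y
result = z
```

x = 10; y = 33; z = 10; result = 10

10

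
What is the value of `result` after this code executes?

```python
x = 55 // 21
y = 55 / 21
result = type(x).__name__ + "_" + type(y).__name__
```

x is int; y is float; result = 'int_float'

'int_float'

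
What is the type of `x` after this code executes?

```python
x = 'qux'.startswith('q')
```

str.startswith() returns bool

bool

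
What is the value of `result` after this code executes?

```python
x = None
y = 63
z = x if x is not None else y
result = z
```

x = None; y = 63; z = 63; result = 63

63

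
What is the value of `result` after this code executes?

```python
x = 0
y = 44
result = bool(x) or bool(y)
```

x = 0; y = 44; result = True

True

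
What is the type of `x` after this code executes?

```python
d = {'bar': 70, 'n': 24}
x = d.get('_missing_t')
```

dict.get() returns None when key not found

NoneType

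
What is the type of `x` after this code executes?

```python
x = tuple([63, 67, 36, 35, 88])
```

tuple() constructor returns tuple

tuple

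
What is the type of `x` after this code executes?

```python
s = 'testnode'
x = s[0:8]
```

Slicing a str returns str

str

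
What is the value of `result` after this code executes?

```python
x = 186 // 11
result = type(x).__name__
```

x is int; result = 'int'

'int'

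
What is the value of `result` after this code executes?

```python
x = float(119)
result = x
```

x = 119.0; result = 119.0

119.0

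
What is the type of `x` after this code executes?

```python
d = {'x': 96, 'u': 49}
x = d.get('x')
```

dict.get() returns value type when found

int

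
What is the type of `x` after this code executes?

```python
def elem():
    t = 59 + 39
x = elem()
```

Function without return returns None

NoneType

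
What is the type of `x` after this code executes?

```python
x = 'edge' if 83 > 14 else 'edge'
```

Both branches of conditional are str

str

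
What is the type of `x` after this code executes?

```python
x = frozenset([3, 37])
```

frozenset() returns frozenset

frozenset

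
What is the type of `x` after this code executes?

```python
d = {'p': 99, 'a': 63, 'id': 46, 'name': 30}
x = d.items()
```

dict.items() returns dict_items view

dict_items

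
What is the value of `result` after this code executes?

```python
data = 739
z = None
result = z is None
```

data = 739; z = None; result = True

True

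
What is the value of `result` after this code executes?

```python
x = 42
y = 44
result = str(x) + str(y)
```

x = 42; y = 44; result = '4244'

'4244'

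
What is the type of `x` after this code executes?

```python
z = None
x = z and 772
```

'and' returns first falsy value (None)

NoneType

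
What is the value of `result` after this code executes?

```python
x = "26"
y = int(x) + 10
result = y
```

x = '26'; y = 36; result = 36

36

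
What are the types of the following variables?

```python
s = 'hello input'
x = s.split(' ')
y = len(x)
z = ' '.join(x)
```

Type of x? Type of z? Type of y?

str.split() returns list; str.join() returns str; len() returns int

list, str, int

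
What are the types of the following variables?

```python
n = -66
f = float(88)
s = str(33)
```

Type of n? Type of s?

n is assigned a bare integer (no decimal point), so it is an int; s is assigned the result of calling str(), which returns a str

int, str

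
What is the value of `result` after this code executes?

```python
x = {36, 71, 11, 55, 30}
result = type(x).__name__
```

x is set; result = 'set'

'set'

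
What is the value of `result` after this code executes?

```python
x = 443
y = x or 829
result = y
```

x = 443; y = 443; result = 443

443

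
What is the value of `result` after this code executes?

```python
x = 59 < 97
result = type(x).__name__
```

x is bool; result = 'bool'

'bool'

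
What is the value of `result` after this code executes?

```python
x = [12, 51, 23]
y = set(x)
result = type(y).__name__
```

x is list; y is set; result = 'set'

'set'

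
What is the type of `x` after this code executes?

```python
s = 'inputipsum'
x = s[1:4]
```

Slicing a str returns str

str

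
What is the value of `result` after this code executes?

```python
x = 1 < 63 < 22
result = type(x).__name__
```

x is bool; result = 'bool'

'bool'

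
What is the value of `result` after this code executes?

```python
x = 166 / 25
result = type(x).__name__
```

x is float; result = 'float'

'float'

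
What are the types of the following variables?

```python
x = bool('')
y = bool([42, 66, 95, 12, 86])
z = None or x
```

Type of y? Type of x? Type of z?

bool() returns bool; bool() returns bool; None or bool returns the bool

bool, bool, bool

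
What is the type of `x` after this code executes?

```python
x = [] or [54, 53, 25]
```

'or' returns first truthy value (list)

list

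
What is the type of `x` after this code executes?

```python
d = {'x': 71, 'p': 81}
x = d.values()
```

.values() returns dict_values view

dict_values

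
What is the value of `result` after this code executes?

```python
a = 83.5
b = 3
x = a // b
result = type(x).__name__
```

a is float; b is int; x is float; result = 'float'

'float'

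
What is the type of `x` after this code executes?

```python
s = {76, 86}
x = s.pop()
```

Popping from set[int] returns int

int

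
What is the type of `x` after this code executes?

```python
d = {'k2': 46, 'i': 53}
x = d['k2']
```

Accessing dict[str, int] with str key returns int

int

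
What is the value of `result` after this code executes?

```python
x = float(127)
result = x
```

x = 127.0; result = 127.0

127.0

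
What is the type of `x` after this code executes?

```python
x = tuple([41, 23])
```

tuple() constructor returns tuple

tuple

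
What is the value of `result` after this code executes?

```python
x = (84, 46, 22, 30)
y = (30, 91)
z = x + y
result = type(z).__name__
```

x is tuple; y is tuple; z is tuple; result = 'tuple'

'tuple'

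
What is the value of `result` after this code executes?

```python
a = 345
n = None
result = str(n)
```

a = 345; n = None; result = 'None'

'None'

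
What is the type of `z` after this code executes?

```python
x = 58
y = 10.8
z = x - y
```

int - float = float

float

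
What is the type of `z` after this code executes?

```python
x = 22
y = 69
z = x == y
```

Equality comparison returns bool

bool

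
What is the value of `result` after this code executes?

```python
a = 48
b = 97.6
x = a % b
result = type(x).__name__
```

a is int; b is float; x is float; result = 'float'

'float'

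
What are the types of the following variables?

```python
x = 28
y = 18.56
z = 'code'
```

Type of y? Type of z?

y is assigned a number with a decimal point, so it is a float; z is assigned a quoted string literal, so it is a str

float, str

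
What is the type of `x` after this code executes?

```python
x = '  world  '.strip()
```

str.strip() returns str

str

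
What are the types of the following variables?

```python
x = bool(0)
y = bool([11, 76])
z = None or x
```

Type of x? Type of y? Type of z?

bool() returns bool; bool() returns bool; None or bool returns the bool

bool, bool, bool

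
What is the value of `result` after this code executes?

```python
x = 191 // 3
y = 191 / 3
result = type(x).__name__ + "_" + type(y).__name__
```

x is int; y is float; result = 'int_float'

'int_float'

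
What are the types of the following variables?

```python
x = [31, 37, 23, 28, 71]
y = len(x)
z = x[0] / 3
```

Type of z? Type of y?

int / int = float; len() returns int

float, int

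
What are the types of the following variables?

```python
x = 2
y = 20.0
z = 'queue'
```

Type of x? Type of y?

x is assigned a bare integer (no decimal point), so it is an int; y is assigned a number with a decimal point, so it is a float

int, float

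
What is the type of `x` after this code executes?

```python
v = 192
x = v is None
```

'is' comparison returns bool

bool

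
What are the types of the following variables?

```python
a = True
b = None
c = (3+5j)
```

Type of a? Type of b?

a is assigned the constant True, which has type bool; b is assigned None, whose type is NoneType

bool, NoneType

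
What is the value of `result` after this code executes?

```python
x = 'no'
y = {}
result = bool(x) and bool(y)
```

x = 'no'; y = {}; result = False

False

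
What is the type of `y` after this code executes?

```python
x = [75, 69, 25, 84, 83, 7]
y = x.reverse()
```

list.reverse() returns None

NoneType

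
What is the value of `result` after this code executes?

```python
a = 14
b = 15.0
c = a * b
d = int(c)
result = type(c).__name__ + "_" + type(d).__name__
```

a is int; b is float; c is float; d is int; result = 'float_int'

'float_int'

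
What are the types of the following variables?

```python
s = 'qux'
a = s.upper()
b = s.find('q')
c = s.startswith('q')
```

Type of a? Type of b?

upper() returns str; find() returns int

str, int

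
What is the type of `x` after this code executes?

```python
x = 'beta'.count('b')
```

str.count() returns int

int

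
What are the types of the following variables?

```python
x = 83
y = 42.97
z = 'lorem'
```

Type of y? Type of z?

y is assigned a number with a decimal point, so it is a float; z is assigned a quoted string literal, so it is a str

float, str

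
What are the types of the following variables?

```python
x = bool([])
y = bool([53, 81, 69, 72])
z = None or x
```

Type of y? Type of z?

bool() returns bool; None or bool returns the bool

bool, bool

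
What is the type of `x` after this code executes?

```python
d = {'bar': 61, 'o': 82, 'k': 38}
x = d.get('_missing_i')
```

dict.get() returns None when key not found

NoneType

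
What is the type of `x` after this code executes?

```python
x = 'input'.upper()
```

str.upper() returns str

str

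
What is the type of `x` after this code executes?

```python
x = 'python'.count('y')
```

str.count() returns int

int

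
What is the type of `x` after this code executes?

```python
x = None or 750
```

'or' with None returns the other truthy value

int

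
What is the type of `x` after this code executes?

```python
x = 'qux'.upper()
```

str.upper() returns str

str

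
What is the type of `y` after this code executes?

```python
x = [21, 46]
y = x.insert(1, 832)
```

list.insert() returns None

NoneType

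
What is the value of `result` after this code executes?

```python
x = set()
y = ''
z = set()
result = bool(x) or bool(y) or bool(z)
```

x = set(); y = ''; z = set(); result = False

False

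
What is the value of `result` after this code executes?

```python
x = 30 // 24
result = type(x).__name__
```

x is int; result = 'int'

'int'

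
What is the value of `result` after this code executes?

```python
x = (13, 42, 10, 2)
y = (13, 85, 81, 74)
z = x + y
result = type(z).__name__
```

x is tuple; y is tuple; z is tuple; result = 'tuple'

'tuple'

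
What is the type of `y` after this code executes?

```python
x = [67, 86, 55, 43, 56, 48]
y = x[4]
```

Indexing list[int] returns int

int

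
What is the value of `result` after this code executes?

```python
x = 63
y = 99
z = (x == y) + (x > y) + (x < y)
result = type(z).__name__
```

x is int; y is int; z is int; result = 'int'

'int'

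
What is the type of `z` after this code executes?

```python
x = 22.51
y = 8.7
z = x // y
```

float // float = float

float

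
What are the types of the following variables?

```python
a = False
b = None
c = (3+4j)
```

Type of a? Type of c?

a is assigned the constant False, which has type bool; c is assigned (3+4j), an int plus an imaginary literal (j suffix), which evaluates to complex

bool, complex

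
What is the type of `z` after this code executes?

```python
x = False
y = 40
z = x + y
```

bool + int = int (bool is subclass of int)

int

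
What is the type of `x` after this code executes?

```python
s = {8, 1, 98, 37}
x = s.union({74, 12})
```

set.union() returns a new set

set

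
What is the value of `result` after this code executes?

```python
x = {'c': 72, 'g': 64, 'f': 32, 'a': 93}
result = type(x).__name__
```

x is dict; result = 'dict'

'dict'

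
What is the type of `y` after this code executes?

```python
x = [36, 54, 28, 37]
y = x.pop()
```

list.pop() returns the popped element

int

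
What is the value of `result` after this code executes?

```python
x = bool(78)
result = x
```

x = True; result = True

True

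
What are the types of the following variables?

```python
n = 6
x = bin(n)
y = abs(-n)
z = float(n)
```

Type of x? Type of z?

bin() returns str; float() returns float

str, float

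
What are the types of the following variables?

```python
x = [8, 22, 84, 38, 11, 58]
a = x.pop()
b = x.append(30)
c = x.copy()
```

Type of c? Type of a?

copy() returns list; pop() returns element

list, int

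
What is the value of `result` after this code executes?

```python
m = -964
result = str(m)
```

m = -964; result = '-964'

'-964'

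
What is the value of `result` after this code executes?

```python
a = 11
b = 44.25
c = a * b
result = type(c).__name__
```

a is int; b is float; c is float; result = 'float'

'float'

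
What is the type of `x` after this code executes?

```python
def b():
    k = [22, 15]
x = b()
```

Function without return returns None

NoneType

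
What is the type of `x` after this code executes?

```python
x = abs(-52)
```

abs() of int returns int

int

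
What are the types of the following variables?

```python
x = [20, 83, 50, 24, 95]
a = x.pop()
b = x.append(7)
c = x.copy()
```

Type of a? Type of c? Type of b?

pop() returns element; copy() returns list; append() returns None

int, list, NoneType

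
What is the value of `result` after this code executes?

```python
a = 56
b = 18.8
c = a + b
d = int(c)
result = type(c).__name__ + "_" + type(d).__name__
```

a is int; b is float; c is float; d is int; result = 'float_int'

'float_int'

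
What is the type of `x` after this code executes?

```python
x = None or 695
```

'or' with None returns the other truthy value

int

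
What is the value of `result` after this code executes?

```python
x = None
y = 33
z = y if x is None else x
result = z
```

x = None; y = 33; z = 33; result = 33

33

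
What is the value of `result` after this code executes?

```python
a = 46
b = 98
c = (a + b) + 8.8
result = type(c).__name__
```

a is int; b is int; c is float; result = 'float'

'float'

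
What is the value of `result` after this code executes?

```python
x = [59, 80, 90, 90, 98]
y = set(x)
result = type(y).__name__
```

x is list; y is set; result = 'set'

'set'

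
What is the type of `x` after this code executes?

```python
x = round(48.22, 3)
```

round() with decimal places returns float

float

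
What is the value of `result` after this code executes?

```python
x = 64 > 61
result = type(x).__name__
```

x is bool; result = 'bool'

'bool'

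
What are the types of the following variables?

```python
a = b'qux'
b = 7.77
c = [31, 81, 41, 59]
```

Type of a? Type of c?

a is assigned a bytes literal (b'...' prefix); c is assigned a list literal (square brackets)

bytes, list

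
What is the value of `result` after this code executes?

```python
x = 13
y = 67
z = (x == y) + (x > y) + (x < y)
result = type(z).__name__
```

x is int; y is int; z is int; result = 'int'

'int'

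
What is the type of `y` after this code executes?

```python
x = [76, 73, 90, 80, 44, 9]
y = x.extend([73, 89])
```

list.extend() returns None

NoneType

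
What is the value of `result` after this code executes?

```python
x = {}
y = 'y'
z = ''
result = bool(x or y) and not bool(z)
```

x = {}; y = 'y'; z = ''; result = True

True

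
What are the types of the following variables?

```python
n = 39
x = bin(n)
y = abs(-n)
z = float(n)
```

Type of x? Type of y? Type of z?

bin() returns str; abs() of int returns int; float() returns float

str, int, float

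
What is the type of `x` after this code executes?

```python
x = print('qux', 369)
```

print() returns None

NoneType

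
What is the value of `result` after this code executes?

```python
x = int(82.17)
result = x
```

x = 82; result = 82

82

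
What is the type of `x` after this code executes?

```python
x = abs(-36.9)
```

abs() of float returns float

float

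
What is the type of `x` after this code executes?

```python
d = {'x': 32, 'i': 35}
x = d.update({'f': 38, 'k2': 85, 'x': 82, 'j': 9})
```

dict.update() returns None

NoneType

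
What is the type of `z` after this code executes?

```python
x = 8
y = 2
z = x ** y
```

positive int ** positive int = int

int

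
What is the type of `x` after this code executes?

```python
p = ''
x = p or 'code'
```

'or' returns first truthy value (str)

str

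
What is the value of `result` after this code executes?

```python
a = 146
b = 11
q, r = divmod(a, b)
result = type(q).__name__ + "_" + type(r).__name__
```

a is int; b is int; q is int; r is int; result = 'int_int'

'int_int'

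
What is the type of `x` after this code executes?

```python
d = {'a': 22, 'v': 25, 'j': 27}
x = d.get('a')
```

dict.get() returns value type when found

int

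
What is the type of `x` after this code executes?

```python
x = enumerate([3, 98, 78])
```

enumerate() returns an enumerate object

enumerate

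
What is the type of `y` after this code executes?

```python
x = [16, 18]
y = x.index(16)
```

list.index() returns int

int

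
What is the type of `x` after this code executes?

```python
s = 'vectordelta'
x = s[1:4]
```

Slicing a str returns str

str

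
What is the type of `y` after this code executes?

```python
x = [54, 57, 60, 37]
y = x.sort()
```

list.sort() returns None (mutates in place)

NoneType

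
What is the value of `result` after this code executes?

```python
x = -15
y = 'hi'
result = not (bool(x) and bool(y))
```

x = -15; y = 'hi'; result = False

False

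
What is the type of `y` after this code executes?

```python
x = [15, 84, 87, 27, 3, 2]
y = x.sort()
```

list.sort() returns None (mutates in place)

NoneType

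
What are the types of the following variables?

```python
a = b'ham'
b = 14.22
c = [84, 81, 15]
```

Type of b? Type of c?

b is assigned a number with a decimal point, so it is a float; c is assigned a list literal (square brackets)

float, list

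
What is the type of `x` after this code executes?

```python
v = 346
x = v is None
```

'is' comparison returns bool

bool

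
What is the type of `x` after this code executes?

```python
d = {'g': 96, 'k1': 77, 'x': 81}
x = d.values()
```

.values() returns dict_values view

dict_values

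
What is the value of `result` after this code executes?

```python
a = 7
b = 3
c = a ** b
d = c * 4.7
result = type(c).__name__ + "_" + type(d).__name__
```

a is int; b is int; c is int; d is float; result = 'int_float'

'int_float'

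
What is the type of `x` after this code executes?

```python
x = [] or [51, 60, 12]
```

'or' returns first truthy value (list)

list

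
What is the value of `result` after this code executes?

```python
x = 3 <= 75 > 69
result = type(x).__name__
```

x is bool; result = 'bool'

'bool'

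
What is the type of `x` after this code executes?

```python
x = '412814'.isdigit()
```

str.isdigit() returns bool

bool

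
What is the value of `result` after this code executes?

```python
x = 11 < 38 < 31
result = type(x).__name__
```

x is bool; result = 'bool'

'bool'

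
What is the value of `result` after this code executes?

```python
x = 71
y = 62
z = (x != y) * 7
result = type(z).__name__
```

x is int; y is int; z is int; result = 'int'

'int'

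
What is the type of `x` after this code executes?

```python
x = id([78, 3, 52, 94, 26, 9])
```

id() returns int

int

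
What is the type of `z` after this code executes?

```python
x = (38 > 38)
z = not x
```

'not' returns bool

bool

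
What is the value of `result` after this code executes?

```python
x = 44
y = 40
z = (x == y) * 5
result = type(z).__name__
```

x is int; y is int; z is int; result = 'int'

'int'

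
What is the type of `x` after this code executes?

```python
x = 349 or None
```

'or' returns first truthy value

int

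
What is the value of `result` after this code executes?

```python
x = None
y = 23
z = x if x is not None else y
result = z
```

x = None; y = 23; z = 23; result = 23

23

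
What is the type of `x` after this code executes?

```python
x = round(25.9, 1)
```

round() with decimal places returns float

float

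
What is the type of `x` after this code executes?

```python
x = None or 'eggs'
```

'or' with None returns the other truthy value (str)

str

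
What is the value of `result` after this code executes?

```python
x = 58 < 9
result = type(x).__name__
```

x is bool; result = 'bool'

'bool'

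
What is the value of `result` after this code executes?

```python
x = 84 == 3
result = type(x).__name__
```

x is bool; result = 'bool'

'bool'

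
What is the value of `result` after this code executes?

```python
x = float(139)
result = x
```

x = 139.0; result = 139.0

139.0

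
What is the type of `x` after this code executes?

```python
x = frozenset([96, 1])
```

frozenset() returns frozenset

frozenset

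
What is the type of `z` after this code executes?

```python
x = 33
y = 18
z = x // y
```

int // int = int

int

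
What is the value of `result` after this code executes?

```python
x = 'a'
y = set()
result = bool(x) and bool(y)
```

x = 'a'; y = set(); result = False

False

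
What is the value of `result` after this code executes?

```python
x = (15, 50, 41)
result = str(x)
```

x = (15, 50, 41); result = '(15, 50, 41)'

'(15, 50, 41)'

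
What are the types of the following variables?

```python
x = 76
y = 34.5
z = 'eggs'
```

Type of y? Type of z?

y is assigned a number with a decimal point, so it is a float; z is assigned a quoted string literal, so it is a str

float, str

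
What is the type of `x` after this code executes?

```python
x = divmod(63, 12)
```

divmod() returns tuple of (quotient, remainder)

tuple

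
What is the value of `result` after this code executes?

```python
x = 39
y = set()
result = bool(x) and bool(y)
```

x = 39; y = set(); result = False

False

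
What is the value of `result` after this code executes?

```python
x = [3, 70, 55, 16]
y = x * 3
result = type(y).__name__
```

x is list; y is list; result = 'list'

'list'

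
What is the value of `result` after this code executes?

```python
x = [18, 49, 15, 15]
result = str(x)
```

x = [18, 49, 15, 15]; result = '[18, 49, 15, 15]'

'[18, 49, 15, 15]'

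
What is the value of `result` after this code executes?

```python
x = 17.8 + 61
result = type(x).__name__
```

x is float; result = 'float'

'float'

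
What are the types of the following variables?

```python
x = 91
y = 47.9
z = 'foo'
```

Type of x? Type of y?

x is assigned a bare integer (no decimal point), so it is an int; y is assigned a number with a decimal point, so it is a float

int, float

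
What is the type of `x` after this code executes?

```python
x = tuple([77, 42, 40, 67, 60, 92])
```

tuple() constructor returns tuple

tuple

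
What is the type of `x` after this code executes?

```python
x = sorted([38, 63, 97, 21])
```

sorted() always returns list

list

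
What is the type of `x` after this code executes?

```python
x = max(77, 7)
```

max() of ints returns int

int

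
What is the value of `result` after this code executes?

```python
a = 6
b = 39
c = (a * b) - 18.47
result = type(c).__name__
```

a is int; b is int; c is float; result = 'float'

'float'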